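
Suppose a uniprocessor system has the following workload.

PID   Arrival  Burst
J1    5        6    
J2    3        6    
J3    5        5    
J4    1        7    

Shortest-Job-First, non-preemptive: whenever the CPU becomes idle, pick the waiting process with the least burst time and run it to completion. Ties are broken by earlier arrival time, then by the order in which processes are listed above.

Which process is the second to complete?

J3

Timeline: | idle 0-1 | J4 1-8 | J3 8-13 | J2 13-19 | J1 19-25 |
Completion: J1=25  J2=19  J3=13  J4=8
Finish order: J4 → J3 → J2 → J1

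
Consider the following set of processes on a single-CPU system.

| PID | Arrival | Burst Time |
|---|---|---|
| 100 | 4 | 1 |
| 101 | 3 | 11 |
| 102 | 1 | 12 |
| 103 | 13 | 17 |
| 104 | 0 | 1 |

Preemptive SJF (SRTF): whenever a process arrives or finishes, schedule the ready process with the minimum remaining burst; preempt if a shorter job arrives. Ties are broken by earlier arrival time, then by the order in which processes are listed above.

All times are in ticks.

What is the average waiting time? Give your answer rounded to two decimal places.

4.80

Schedule: | 104 0-1 | 102 1-4 | 100 4-5 | 102 5-14 | 101 14-25 | 103 25-42 |
Completion: 100=5  101=25  102=14  103=42  104=1
Turnaround (C−A): 100=1  101=22  102=13  103=29  104=1
Waiting times: 100=0, 101=11, 102=1, 103=12, 104=0
Average waiting = (0+11+1+12+0) / 5 = 24/5 = 4.80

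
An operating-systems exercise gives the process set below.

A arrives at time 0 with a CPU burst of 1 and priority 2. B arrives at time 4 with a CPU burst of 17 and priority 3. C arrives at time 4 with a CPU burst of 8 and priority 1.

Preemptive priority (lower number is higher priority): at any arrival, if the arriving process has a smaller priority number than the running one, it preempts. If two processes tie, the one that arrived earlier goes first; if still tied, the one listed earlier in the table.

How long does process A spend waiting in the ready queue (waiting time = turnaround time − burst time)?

Gantt: | A 0-1 | idle 1-4 | C 4-12 | B 12-29 |
Completion: A=1  B=29  C=12
Turnaround (C−A): A=1  B=25  C=8
Waiting(A) = turnaround − burst = 1 − 1 = 0

0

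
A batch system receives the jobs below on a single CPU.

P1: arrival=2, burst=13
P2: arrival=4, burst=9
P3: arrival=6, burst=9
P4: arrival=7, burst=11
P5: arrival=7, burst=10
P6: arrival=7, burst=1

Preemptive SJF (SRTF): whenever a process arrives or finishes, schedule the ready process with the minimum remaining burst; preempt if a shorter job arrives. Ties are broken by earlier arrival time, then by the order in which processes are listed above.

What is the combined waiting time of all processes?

Timeline: | idle 0-2 | P1 2-4 | P2 4-7 | P6 7-8 | P2 8-14 | P3 14-23 | P5 23-33 | P1 33-44 | P4 44-55 |
Completion: P1=44  P2=14  P3=23  P4=55  P5=33  P6=8
Waiting = turnaround − burst: P1=29, P2=1, P3=8, P4=37, P5=16, P6=0
Total waiting = 29 + 1 + 8 + 37 + 16 + 0 = 91

91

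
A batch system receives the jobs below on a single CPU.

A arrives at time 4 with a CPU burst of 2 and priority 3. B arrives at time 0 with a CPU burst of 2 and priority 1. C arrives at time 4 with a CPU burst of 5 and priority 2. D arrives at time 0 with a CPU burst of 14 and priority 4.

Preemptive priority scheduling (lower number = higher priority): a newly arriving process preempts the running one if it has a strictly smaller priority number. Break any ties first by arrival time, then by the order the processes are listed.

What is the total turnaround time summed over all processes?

Timeline: | B 0-2 | D 2-4 | C 4-9 | A 9-11 | D 11-23 |
Completion: A=11  B=2  C=9  D=23
Turnaround = completion − arrival: A=7, B=2, C=5, D=23
Total turnaround = 7 + 2 + 5 + 23 = 37

37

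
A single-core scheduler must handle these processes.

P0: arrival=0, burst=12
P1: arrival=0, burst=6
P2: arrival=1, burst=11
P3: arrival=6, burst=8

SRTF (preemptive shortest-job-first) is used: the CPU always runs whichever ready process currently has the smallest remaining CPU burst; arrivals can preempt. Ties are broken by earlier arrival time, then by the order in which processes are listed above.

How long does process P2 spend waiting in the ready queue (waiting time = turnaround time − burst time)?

13

Timeline: | P1 0-6 | P3 6-14 | P2 14-25 | P0 25-37 |
Completion: P0=37  P1=6  P2=25  P3=14
Turnaround (C−A): P0=37  P1=6  P2=24  P3=8
Waiting(P2) = turnaround − burst = 24 − 11 = 13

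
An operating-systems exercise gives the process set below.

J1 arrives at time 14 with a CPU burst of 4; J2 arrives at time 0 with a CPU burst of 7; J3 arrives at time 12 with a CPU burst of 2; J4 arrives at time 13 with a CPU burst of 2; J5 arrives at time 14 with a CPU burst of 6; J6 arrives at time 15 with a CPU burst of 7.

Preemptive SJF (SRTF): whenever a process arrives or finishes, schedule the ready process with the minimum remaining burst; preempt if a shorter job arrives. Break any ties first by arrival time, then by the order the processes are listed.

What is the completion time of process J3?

14

Timeline: | J2 0-7 | idle 7-12 | J3 12-14 | J4 14-16 | J1 16-20 | J5 20-26 | J6 26-33 |
Completion: J1=20  J2=7  J3=14  J4=16  J5=26  J6=33
Turnaround (C−A): J1=6  J2=7  J3=2  J4=3  J5=12  J6=18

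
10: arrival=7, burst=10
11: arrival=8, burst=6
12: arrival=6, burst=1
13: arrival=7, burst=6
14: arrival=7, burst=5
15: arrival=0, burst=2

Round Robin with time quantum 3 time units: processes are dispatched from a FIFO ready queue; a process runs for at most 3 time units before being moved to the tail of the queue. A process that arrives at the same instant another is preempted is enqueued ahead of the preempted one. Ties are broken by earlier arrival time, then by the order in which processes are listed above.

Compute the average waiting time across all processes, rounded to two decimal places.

Schedule: | 15 0-2 | idle 2-6 | 12 6-7 | 10 7-10 | 13 10-13 | 14 13-16 | 11 16-19 | 10 19-22 | 13 22-25 | 14 25-27 | 11 27-30 | 10 30-34 |
Completion: 10=34  11=30  12=7  13=25  14=27  15=2
Waiting times: 10=17, 11=16, 12=0, 13=12, 14=15, 15=0
Average waiting = (17+16+0+12+15+0) / 6 = 60/6 = 10.00

10.00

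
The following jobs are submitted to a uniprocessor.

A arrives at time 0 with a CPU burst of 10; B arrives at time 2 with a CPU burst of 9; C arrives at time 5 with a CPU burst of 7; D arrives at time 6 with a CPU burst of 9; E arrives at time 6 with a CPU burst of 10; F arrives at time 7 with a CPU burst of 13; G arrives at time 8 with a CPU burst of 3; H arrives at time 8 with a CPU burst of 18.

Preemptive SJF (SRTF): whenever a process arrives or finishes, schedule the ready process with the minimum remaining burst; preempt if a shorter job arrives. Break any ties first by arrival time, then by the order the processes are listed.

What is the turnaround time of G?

Timeline: | A 0-10 | G 10-13 | C 13-20 | B 20-29 | D 29-38 | E 38-48 | F 48-61 | H 61-79 |
Completion: A=10  B=29  C=20  D=38  E=48  F=61  G=13  H=79
Turnaround(G) = completion − arrival = 13 − 8 = 5

5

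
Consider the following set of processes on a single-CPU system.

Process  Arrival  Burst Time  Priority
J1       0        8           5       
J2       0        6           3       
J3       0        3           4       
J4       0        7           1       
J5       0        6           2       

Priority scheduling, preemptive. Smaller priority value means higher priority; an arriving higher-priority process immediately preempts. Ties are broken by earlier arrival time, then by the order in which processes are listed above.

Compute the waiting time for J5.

7

Timeline: | J4 0-7 | J5 7-13 | J2 13-19 | J3 19-22 | J1 22-30 |
Completion: J1=30  J2=19  J3=22  J4=7  J5=13
Turnaround (C−A): J1=30  J2=19  J3=22  J4=7  J5=13
Waiting(J5) = turnaround − burst = 13 − 6 = 7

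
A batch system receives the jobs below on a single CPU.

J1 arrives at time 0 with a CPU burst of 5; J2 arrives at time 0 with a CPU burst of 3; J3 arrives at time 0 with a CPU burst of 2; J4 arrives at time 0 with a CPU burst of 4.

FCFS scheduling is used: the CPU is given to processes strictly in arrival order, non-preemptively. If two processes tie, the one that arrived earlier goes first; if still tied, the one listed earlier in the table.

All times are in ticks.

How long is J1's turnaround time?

5

Schedule: | J1 0-5 | J2 5-8 | J3 8-10 | J4 10-14 |
Completion: J1=5  J2=8  J3=10  J4=14
Turnaround(J1) = completion − arrival = 5 − 0 = 5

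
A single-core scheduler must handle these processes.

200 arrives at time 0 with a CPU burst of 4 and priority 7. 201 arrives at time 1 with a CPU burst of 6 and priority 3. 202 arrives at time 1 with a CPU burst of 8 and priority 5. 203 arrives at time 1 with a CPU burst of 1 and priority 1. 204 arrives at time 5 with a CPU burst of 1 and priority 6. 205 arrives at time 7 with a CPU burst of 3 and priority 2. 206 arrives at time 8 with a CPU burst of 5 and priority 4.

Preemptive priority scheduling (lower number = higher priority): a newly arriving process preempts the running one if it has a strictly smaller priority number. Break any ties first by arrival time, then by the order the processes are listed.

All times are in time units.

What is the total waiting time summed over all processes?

Schedule: | 200 0-1 | 203 1-2 | 201 2-7 | 205 7-10 | 201 10-11 | 206 11-16 | 202 16-24 | 204 24-25 | 200 25-28 |
Completion: 200=28  201=11  202=24  203=2  204=25  205=10  206=16
Turnaround (C−A): 200=28  201=10  202=23  203=1  204=20  205=3  206=8
Waiting = turnaround − burst: 200=24, 201=4, 202=15, 203=0, 204=19, 205=0, 206=3
Total waiting = 24 + 4 + 15 + 0 + 19 + 0 + 3 = 65

65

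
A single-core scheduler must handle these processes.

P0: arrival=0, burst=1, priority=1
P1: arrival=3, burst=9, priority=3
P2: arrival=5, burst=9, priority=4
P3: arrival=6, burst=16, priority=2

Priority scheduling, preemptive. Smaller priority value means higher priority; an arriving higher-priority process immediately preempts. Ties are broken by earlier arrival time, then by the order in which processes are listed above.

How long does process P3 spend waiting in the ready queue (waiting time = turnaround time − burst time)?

0

Schedule: | P0 0-1 | idle 1-3 | P1 3-6 | P3 6-22 | P1 22-28 | P2 28-37 |
Completion: P0=1  P1=28  P2=37  P3=22
Waiting(P3) = turnaround − burst = 16 − 16 = 0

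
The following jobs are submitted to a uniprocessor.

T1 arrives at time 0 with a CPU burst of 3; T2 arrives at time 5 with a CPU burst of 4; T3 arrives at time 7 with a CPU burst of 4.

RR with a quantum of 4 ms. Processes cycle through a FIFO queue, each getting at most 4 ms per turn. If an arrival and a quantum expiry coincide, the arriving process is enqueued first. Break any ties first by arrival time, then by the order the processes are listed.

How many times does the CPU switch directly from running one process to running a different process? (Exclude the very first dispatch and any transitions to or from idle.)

Gantt: | T1 0-3 | idle 3-5 | T2 5-9 | T3 9-13 |
Completion: T1=3  T2=9  T3=13

1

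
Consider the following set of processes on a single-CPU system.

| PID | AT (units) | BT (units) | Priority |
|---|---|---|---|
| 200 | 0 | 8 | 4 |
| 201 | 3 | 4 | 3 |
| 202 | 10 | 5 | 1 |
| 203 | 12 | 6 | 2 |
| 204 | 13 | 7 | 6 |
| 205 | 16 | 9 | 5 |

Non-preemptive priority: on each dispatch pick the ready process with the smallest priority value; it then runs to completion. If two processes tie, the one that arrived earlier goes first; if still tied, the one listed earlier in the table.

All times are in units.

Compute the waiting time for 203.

Gantt: | 200 0-8 | 201 8-12 | 202 12-17 | 203 17-23 | 205 23-32 | 204 32-39 |
Completion: 200=8  201=12  202=17  203=23  204=39  205=32
Waiting(203) = turnaround − burst = 11 − 6 = 5

5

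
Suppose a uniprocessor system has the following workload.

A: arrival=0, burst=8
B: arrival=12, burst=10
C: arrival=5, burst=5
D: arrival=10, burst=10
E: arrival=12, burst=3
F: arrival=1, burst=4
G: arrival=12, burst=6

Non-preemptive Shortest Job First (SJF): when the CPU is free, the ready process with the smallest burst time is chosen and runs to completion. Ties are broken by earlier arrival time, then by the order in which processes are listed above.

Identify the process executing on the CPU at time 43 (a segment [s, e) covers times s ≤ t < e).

Gantt: | A 0-8 | F 8-12 | E 12-15 | C 15-20 | G 20-26 | D 26-36 | B 36-46 |
Completion: A=8  B=46  C=20  D=36  E=15  F=12  G=26
Turnaround (C−A): A=8  B=34  C=15  D=26  E=3  F=11  G=14

B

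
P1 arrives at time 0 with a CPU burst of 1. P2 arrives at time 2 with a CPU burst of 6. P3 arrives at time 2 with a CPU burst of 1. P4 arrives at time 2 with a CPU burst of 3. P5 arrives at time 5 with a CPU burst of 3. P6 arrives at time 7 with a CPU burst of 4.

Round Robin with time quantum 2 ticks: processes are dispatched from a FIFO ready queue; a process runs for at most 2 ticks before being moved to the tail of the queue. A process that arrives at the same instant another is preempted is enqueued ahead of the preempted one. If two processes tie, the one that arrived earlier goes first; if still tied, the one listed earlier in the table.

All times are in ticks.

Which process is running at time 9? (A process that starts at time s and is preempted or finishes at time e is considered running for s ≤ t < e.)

P5

Schedule: | P1 0-1 | idle 1-2 | P2 2-4 | P3 4-5 | P4 5-7 | P2 7-9 | P5 9-11 | P6 11-13 | P4 13-14 | P2 14-16 | P5 16-17 | P6 17-19 |
Completion: P1=1  P2=16  P3=5  P4=14  P5=17  P6=19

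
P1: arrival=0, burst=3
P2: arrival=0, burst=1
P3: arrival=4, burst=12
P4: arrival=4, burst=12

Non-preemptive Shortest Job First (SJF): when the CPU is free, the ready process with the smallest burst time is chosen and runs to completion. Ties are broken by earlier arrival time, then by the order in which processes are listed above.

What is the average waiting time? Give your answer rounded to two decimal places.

Schedule: | P2 0-1 | P1 1-4 | P3 4-16 | P4 16-28 |
Completion: P1=4  P2=1  P3=16  P4=28
Turnaround (C−A): P1=4  P2=1  P3=12  P4=24
Waiting times: P1=1, P2=0, P3=0, P4=12
Average waiting = (1+0+0+12) / 4 = 13/4 = 3.25

3.25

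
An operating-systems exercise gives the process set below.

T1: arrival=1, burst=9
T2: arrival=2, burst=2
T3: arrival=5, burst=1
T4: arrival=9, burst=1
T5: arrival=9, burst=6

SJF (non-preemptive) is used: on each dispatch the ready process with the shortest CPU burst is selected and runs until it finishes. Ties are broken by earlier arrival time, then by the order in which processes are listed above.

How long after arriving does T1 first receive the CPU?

Schedule: | idle 0-1 | T1 1-10 | T3 10-11 | T4 11-12 | T2 12-14 | T5 14-20 |
Completion: T1=10  T2=14  T3=11  T4=12  T5=20
Turnaround (C−A): T1=9  T2=12  T3=6  T4=3  T5=11
Response(T1) = first start − arrival = 1 − 1 = 0

0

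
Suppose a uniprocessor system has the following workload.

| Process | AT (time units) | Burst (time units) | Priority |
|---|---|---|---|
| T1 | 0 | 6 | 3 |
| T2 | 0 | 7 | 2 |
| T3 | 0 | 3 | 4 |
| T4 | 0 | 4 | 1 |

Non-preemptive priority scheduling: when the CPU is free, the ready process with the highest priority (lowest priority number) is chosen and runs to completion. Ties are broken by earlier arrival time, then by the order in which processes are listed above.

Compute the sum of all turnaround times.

Gantt: | T4 0-4 | T2 4-11 | T1 11-17 | T3 17-20 |
Completion: T1=17  T2=11  T3=20  T4=4
Turnaround (C−A): T1=17  T2=11  T3=20  T4=4
Turnaround = completion − arrival: T1=17, T2=11, T3=20, T4=4
Total turnaround = 17 + 11 + 20 + 4 = 52

52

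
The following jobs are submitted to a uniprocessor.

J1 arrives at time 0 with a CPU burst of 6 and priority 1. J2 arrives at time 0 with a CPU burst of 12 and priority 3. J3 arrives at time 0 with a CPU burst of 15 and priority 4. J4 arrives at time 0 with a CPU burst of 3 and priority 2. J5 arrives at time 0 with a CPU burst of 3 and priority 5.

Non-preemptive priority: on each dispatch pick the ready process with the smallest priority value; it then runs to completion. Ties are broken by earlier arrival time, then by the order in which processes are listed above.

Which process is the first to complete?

J1

Timeline: | J1 0-6 | J4 6-9 | J2 9-21 | J3 21-36 | J5 36-39 |
Completion: J1=6  J2=21  J3=36  J4=9  J5=39
Turnaround (C−A): J1=6  J2=21  J3=36  J4=9  J5=39
Finish order: J1 → J4 → J2 → J3 → J5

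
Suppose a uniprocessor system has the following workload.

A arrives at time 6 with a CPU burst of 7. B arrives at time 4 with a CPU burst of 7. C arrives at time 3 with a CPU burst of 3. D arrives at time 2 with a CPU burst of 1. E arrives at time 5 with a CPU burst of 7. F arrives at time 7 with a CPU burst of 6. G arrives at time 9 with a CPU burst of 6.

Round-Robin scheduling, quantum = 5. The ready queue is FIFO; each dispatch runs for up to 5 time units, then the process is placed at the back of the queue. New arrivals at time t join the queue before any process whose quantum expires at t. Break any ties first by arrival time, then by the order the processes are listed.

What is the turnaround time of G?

30

Schedule: | idle 0-2 | D 2-3 | C 3-6 | B 6-11 | E 11-16 | A 16-21 | F 21-26 | G 26-31 | B 31-33 | E 33-35 | A 35-37 | F 37-38 | G 38-39 |
Completion: A=37  B=33  C=6  D=3  E=35  F=38  G=39
Turnaround (C−A): A=31  B=29  C=3  D=1  E=30  F=31  G=30
Turnaround(G) = completion − arrival = 39 − 9 = 30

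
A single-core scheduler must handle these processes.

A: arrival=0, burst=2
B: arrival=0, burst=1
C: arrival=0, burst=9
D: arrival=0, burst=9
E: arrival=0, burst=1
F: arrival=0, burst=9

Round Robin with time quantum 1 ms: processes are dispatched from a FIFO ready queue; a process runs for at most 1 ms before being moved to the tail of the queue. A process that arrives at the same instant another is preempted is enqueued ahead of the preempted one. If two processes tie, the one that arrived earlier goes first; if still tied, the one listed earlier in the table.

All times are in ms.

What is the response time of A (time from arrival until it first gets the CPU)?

Schedule: | A 0-1 | B 1-2 | C 2-3 | D 3-4 | E 4-5 | F 5-6 | A 6-7 | C 7-8 | D 8-9 | F 9-10 | C 10-11 | D 11-12 | F 12-13 | C 13-14 | D 14-15 | F 15-16 | C 16-17 | D 17-18 | F 18-19 | C 19-20 | D 20-21 | F 21-22 | C 22-23 | D 23-24 | F 24-25 | C 25-26 | D 26-27 | F 27-28 | C 28-29 | D 29-30 | F 30-31 |
Completion: A=7  B=2  C=29  D=30  E=5  F=31
Turnaround (C−A): A=7  B=2  C=29  D=30  E=5  F=31
Response(A) = first start − arrival = 0 − 0 = 0

0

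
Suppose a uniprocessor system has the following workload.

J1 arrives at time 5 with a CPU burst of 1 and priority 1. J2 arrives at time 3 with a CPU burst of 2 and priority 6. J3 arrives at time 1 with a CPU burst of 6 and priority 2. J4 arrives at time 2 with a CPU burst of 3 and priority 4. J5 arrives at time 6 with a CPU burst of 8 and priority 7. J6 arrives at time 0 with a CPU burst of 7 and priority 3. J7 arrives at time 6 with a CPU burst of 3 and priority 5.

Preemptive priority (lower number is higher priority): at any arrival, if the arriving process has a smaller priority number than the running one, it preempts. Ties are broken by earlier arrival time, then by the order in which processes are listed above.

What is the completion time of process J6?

14

Timeline: | J6 0-1 | J3 1-5 | J1 5-6 | J3 6-8 | J6 8-14 | J4 14-17 | J7 17-20 | J2 20-22 | J5 22-30 |
Completion: J1=6  J2=22  J3=8  J4=17  J5=30  J6=14  J7=20
Turnaround (C−A): J1=1  J2=19  J3=7  J4=15  J5=24  J6=14  J7=14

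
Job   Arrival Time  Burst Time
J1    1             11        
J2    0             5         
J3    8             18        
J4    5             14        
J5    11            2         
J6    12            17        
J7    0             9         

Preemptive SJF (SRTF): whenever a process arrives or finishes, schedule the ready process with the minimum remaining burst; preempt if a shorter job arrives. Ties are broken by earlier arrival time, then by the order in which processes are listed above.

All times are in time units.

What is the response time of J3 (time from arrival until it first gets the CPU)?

50

Gantt: | J2 0-5 | J7 5-11 | J5 11-13 | J7 13-16 | J1 16-27 | J4 27-41 | J6 41-58 | J3 58-76 |
Completion: J1=27  J2=5  J3=76  J4=41  J5=13  J6=58  J7=16
Turnaround (C−A): J1=26  J2=5  J3=68  J4=36  J5=2  J6=46  J7=16
Response(J3) = first start − arrival = 58 − 8 = 50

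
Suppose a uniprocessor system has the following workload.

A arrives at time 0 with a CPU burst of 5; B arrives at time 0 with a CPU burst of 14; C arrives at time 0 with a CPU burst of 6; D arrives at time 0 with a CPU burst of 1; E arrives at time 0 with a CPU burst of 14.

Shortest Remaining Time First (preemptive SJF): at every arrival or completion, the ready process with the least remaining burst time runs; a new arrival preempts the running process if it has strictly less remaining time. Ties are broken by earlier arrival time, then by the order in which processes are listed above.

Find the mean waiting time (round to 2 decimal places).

Gantt: | D 0-1 | A 1-6 | C 6-12 | B 12-26 | E 26-40 |
Completion: A=6  B=26  C=12  D=1  E=40
Turnaround (C−A): A=6  B=26  C=12  D=1  E=40
Waiting times: A=1, B=12, C=6, D=0, E=26
Average waiting = (1+12+6+0+26) / 5 = 45/5 = 9.00

9.00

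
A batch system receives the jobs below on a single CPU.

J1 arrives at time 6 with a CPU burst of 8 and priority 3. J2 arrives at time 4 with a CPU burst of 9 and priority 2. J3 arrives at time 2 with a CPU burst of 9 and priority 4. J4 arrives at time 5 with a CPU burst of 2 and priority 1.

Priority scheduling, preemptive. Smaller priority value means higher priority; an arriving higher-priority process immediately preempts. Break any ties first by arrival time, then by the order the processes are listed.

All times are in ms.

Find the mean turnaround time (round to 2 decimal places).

14.50

Timeline: | idle 0-2 | J3 2-4 | J2 4-5 | J4 5-7 | J2 7-15 | J1 15-23 | J3 23-30 |
Completion: J1=23  J2=15  J3=30  J4=7
Turnaround (C−A): J1=17  J2=11  J3=28  J4=2
Turnaround times: J1=17, J2=11, J3=28, J4=2
Average turnaround = (17+11+28+2) / 4 = 58/4 = 14.50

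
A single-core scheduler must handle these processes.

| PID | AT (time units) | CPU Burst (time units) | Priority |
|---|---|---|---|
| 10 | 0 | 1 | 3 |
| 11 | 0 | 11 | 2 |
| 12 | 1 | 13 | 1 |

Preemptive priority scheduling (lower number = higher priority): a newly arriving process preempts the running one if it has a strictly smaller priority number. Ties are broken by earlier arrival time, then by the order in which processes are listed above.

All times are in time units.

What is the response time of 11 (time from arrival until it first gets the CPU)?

0

Gantt: | 11 0-1 | 12 1-14 | 11 14-24 | 10 24-25 |
Completion: 10=25  11=24  12=14
Turnaround (C−A): 10=25  11=24  12=13
Response(11) = first start − arrival = 0 − 0 = 0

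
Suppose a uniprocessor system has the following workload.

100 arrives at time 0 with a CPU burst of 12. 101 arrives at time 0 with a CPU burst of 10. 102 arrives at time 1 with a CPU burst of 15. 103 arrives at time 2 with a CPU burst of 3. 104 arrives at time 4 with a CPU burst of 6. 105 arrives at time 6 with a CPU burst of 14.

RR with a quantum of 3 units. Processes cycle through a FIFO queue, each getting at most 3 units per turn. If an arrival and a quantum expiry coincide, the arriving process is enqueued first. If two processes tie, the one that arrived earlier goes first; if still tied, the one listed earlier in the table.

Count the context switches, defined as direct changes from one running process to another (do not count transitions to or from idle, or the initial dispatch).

20

Gantt: | 100 0-3 | 101 3-6 | 102 6-9 | 103 9-12 | 100 12-15 | 104 15-18 | 105 18-21 | 101 21-24 | 102 24-27 | 100 27-30 | 104 30-33 | 105 33-36 | 101 36-39 | 102 39-42 | 100 42-45 | 105 45-48 | 101 48-49 | 102 49-52 | 105 52-55 | 102 55-58 | 105 58-60 |
Completion: 100=45  101=49  102=58  103=12  104=33  105=60
Turnaround (C−A): 100=45  101=49  102=57  103=10  104=29  105=54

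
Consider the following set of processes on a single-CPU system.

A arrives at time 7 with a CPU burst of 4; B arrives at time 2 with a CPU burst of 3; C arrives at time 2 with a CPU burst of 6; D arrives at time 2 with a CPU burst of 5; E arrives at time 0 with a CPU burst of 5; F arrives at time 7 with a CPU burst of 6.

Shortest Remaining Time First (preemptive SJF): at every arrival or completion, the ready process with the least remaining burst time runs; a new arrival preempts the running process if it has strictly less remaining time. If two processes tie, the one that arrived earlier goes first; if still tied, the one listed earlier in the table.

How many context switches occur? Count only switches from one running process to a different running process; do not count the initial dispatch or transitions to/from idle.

Schedule: | E 0-5 | B 5-8 | A 8-12 | D 12-17 | C 17-23 | F 23-29 |
Completion: A=12  B=8  C=23  D=17  E=5  F=29
Turnaround (C−A): A=5  B=6  C=21  D=15  E=5  F=22

5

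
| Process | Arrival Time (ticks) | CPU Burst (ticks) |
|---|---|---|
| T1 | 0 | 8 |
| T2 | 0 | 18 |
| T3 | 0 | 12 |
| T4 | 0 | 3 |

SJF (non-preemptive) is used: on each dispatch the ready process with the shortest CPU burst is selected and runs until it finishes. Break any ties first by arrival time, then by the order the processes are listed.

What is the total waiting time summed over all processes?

37

Gantt: | T4 0-3 | T1 3-11 | T3 11-23 | T2 23-41 |
Completion: T1=11  T2=41  T3=23  T4=3
Waiting = turnaround − burst: T1=3, T2=23, T3=11, T4=0
Total waiting = 3 + 23 + 11 + 0 = 37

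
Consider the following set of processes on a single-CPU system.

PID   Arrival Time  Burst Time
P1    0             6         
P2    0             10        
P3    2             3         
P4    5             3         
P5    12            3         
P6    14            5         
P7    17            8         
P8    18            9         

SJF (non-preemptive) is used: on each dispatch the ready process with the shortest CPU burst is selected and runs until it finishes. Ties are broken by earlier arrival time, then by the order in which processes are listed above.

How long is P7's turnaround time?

Gantt: | P1 0-6 | P3 6-9 | P4 9-12 | P5 12-15 | P6 15-20 | P7 20-28 | P8 28-37 | P2 37-47 |
Completion: P1=6  P2=47  P3=9  P4=12  P5=15  P6=20  P7=28  P8=37
Turnaround(P7) = completion − arrival = 28 − 17 = 11

11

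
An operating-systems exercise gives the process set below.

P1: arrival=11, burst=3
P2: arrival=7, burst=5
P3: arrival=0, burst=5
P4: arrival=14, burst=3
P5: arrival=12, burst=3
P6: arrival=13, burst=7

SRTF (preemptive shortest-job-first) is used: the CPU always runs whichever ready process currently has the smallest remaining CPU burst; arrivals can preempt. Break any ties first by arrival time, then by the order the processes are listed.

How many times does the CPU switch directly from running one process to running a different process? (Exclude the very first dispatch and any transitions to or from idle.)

4

Gantt: | P3 0-5 | idle 5-7 | P2 7-12 | P1 12-15 | P5 15-18 | P4 18-21 | P6 21-28 |
Completion: P1=15  P2=12  P3=5  P4=21  P5=18  P6=28
Turnaround (C−A): P1=4  P2=5  P3=5  P4=7  P5=6  P6=15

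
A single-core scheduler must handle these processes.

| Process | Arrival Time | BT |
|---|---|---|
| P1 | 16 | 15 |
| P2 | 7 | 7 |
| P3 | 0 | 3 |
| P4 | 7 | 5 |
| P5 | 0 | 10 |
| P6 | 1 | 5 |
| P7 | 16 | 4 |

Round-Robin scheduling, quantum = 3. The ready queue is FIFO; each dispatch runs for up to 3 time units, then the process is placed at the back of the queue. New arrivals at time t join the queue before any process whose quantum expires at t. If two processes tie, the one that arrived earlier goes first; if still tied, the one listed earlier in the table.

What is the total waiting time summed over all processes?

121

Timeline: | P3 0-3 | P5 3-6 | P6 6-9 | P5 9-12 | P2 12-15 | P4 15-18 | P6 18-20 | P5 20-23 | P2 23-26 | P1 26-29 | P7 29-32 | P4 32-34 | P5 34-35 | P2 35-36 | P1 36-39 | P7 39-40 | P1 40-49 |
Completion: P1=49  P2=36  P3=3  P4=34  P5=35  P6=20  P7=40
Turnaround (C−A): P1=33  P2=29  P3=3  P4=27  P5=35  P6=19  P7=24
Waiting = turnaround − burst: P1=18, P2=22, P3=0, P4=22, P5=25, P6=14, P7=20
Total waiting = 18 + 22 + 0 + 22 + 25 + 14 + 20 = 121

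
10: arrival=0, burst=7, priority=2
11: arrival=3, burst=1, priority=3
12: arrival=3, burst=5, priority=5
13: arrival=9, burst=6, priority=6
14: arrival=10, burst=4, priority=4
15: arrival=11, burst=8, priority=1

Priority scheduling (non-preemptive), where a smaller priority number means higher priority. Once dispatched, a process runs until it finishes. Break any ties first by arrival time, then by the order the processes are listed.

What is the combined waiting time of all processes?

Schedule: | 10 0-7 | 11 7-8 | 12 8-13 | 15 13-21 | 14 21-25 | 13 25-31 |
Completion: 10=7  11=8  12=13  13=31  14=25  15=21
Turnaround (C−A): 10=7  11=5  12=10  13=22  14=15  15=10
Waiting = turnaround − burst: 10=0, 11=4, 12=5, 13=16, 14=11, 15=2
Total waiting = 0 + 4 + 5 + 16 + 11 + 2 = 38

38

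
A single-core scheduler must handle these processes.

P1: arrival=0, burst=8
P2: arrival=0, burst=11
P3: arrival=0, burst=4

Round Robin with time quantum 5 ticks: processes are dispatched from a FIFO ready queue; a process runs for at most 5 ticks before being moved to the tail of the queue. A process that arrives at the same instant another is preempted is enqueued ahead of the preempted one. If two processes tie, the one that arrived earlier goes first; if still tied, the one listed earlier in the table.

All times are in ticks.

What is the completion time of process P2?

23

Gantt: | P1 0-5 | P2 5-10 | P3 10-14 | P1 14-17 | P2 17-23 |
Completion: P1=17  P2=23  P3=14
Turnaround (C−A): P1=17  P2=23  P3=14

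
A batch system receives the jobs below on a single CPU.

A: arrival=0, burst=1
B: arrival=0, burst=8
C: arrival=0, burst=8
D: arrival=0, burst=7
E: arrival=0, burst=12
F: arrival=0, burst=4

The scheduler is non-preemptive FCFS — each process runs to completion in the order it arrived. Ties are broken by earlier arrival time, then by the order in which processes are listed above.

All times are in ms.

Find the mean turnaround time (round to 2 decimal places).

21.17

Schedule: | A 0-1 | B 1-9 | C 9-17 | D 17-24 | E 24-36 | F 36-40 |
Completion: A=1  B=9  C=17  D=24  E=36  F=40
Turnaround (C−A): A=1  B=9  C=17  D=24  E=36  F=40
Turnaround times: A=1, B=9, C=17, D=24, E=36, F=40
Average turnaround = (1+9+17+24+36+40) / 6 = 127/6 = 21.17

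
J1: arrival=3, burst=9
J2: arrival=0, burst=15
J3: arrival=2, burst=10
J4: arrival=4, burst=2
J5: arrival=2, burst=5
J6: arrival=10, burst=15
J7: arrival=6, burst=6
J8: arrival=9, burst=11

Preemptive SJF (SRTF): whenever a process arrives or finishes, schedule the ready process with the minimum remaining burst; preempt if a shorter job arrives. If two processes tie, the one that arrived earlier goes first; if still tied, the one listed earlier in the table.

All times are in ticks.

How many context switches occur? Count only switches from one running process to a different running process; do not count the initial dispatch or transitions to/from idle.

9

Schedule: | J2 0-2 | J5 2-4 | J4 4-6 | J5 6-9 | J7 9-15 | J1 15-24 | J3 24-34 | J8 34-45 | J2 45-58 | J6 58-73 |
Completion: J1=24  J2=58  J3=34  J4=6  J5=9  J6=73  J7=15  J8=45
Turnaround (C−A): J1=21  J2=58  J3=32  J4=2  J5=7  J6=63  J7=9  J8=36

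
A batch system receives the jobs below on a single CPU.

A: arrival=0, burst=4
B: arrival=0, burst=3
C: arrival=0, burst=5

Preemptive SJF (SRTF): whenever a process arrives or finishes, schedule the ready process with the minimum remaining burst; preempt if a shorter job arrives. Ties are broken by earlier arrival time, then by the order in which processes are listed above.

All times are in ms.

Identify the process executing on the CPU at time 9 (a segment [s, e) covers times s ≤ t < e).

C

Timeline: | B 0-3 | A 3-7 | C 7-12 |
Completion: A=7  B=3  C=12
Turnaround (C−A): A=7  B=3  C=12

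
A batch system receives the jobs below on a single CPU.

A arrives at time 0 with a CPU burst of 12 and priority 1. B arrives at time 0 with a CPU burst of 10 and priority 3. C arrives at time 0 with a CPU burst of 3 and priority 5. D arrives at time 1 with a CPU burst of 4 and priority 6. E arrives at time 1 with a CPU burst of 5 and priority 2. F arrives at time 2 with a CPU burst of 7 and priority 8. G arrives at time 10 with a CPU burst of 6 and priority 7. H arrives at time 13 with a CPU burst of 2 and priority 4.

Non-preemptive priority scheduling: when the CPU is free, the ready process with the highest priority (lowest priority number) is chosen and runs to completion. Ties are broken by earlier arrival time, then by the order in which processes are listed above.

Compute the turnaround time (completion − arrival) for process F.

47

Schedule: | A 0-12 | E 12-17 | B 17-27 | H 27-29 | C 29-32 | D 32-36 | G 36-42 | F 42-49 |
Completion: A=12  B=27  C=32  D=36  E=17  F=49  G=42  H=29
Turnaround (C−A): A=12  B=27  C=32  D=35  E=16  F=47  G=32  H=16
Turnaround(F) = completion − arrival = 49 − 2 = 47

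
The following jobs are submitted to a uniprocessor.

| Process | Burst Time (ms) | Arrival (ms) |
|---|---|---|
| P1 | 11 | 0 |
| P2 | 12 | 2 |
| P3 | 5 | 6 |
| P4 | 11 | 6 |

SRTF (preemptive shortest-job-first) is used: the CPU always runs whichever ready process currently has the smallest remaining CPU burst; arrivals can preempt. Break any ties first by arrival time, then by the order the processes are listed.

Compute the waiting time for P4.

Timeline: | P1 0-11 | P3 11-16 | P4 16-27 | P2 27-39 |
Completion: P1=11  P2=39  P3=16  P4=27
Turnaround (C−A): P1=11  P2=37  P3=10  P4=21
Waiting(P4) = turnaround − burst = 21 − 11 = 10

10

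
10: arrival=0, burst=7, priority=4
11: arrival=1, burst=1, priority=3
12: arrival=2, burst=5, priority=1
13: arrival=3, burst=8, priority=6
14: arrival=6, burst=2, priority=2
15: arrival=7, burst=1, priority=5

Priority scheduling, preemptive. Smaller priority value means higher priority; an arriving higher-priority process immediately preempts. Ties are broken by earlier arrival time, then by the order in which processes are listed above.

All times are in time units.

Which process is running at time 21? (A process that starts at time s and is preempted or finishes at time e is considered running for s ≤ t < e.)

13

Gantt: | 10 0-1 | 11 1-2 | 12 2-7 | 14 7-9 | 10 9-15 | 15 15-16 | 13 16-24 |
Completion: 10=15  11=2  12=7  13=24  14=9  15=16
Turnaround (C−A): 10=15  11=1  12=5  13=21  14=3  15=9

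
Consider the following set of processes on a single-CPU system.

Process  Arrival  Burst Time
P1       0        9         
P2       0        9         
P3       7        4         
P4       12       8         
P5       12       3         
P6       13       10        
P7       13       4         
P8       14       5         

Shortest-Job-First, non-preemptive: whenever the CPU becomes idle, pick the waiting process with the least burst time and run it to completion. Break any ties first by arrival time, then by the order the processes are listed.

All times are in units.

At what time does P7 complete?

20

Schedule: | P1 0-9 | P3 9-13 | P5 13-16 | P7 16-20 | P8 20-25 | P4 25-33 | P2 33-42 | P6 42-52 |
Completion: P1=9  P2=42  P3=13  P4=33  P5=16  P6=52  P7=20  P8=25
Turnaround (C−A): P1=9  P2=42  P3=6  P4=21  P5=4  P6=39  P7=7  P8=11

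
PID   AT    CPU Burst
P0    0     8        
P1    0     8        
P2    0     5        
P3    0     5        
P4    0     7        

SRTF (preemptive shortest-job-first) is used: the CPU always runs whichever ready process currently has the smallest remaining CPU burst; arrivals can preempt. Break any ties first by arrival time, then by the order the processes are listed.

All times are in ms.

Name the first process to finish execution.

Schedule: | P2 0-5 | P3 5-10 | P4 10-17 | P0 17-25 | P1 25-33 |
Completion: P0=25  P1=33  P2=5  P3=10  P4=17
Turnaround (C−A): P0=25  P1=33  P2=5  P3=10  P4=17
Finish order: P2 → P3 → P4 → P0 → P1

P2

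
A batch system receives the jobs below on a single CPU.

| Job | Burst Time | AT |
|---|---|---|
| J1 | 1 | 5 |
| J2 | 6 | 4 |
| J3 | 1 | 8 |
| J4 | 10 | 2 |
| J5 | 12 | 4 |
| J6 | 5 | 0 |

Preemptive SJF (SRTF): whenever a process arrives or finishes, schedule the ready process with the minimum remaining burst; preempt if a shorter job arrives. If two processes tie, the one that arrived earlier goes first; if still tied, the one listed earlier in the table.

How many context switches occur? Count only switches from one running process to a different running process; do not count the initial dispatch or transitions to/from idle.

6

Timeline: | J6 0-5 | J1 5-6 | J2 6-8 | J3 8-9 | J2 9-13 | J4 13-23 | J5 23-35 |
Completion: J1=6  J2=13  J3=9  J4=23  J5=35  J6=5
Turnaround (C−A): J1=1  J2=9  J3=1  J4=21  J5=31  J6=5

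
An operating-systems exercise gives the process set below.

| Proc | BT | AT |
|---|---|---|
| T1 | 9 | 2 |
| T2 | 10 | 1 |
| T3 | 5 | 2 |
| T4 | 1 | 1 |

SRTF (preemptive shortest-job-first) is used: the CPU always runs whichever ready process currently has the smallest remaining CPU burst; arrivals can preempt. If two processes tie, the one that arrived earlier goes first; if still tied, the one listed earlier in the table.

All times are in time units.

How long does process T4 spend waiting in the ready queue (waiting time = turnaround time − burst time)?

0

Schedule: | idle 0-1 | T4 1-2 | T3 2-7 | T1 7-16 | T2 16-26 |
Completion: T1=16  T2=26  T3=7  T4=2
Waiting(T4) = turnaround − burst = 1 − 1 = 0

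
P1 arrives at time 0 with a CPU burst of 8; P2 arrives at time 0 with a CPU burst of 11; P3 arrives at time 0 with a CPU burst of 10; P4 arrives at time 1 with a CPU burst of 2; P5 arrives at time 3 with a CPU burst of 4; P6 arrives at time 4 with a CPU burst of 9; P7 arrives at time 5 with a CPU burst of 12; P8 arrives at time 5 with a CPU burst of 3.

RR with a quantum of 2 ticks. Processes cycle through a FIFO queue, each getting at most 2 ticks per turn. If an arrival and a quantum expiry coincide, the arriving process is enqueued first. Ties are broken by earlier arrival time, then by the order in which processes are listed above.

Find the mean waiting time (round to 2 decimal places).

31.00

Gantt: | P1 0-2 | P2 2-4 | P3 4-6 | P4 6-8 | P1 8-10 | P5 10-12 | P6 12-14 | P2 14-16 | P7 16-18 | P8 18-20 | P3 20-22 | P1 22-24 | P5 24-26 | P6 26-28 | P2 28-30 | P7 30-32 | P8 32-33 | P3 33-35 | P1 35-37 | P6 37-39 | P2 39-41 | P7 41-43 | P3 43-45 | P6 45-47 | P2 47-49 | P7 49-51 | P3 51-53 | P6 53-54 | P2 54-55 | P7 55-59 |
Completion: P1=37  P2=55  P3=53  P4=8  P5=26  P6=54  P7=59  P8=33
Turnaround (C−A): P1=37  P2=55  P3=53  P4=7  P5=23  P6=50  P7=54  P8=28
Waiting times: P1=29, P2=44, P3=43, P4=5, P5=19, P6=41, P7=42, P8=25
Average waiting = (29+44+43+5+19+41+42+25) / 8 = 248/8 = 31.00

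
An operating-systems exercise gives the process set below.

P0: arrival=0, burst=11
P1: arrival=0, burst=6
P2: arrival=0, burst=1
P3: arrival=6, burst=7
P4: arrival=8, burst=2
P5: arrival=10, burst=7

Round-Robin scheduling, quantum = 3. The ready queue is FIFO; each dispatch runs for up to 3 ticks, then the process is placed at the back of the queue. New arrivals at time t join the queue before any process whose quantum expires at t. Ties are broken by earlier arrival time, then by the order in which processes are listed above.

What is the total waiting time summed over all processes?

Timeline: | P0 0-3 | P1 3-6 | P2 6-7 | P0 7-10 | P3 10-13 | P1 13-16 | P4 16-18 | P5 18-21 | P0 21-24 | P3 24-27 | P5 27-30 | P0 30-32 | P3 32-33 | P5 33-34 |
Completion: P0=32  P1=16  P2=7  P3=33  P4=18  P5=34
Turnaround (C−A): P0=32  P1=16  P2=7  P3=27  P4=10  P5=24
Waiting = turnaround − burst: P0=21, P1=10, P2=6, P3=20, P4=8, P5=17
Total waiting = 21 + 10 + 6 + 20 + 8 + 17 = 82

82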